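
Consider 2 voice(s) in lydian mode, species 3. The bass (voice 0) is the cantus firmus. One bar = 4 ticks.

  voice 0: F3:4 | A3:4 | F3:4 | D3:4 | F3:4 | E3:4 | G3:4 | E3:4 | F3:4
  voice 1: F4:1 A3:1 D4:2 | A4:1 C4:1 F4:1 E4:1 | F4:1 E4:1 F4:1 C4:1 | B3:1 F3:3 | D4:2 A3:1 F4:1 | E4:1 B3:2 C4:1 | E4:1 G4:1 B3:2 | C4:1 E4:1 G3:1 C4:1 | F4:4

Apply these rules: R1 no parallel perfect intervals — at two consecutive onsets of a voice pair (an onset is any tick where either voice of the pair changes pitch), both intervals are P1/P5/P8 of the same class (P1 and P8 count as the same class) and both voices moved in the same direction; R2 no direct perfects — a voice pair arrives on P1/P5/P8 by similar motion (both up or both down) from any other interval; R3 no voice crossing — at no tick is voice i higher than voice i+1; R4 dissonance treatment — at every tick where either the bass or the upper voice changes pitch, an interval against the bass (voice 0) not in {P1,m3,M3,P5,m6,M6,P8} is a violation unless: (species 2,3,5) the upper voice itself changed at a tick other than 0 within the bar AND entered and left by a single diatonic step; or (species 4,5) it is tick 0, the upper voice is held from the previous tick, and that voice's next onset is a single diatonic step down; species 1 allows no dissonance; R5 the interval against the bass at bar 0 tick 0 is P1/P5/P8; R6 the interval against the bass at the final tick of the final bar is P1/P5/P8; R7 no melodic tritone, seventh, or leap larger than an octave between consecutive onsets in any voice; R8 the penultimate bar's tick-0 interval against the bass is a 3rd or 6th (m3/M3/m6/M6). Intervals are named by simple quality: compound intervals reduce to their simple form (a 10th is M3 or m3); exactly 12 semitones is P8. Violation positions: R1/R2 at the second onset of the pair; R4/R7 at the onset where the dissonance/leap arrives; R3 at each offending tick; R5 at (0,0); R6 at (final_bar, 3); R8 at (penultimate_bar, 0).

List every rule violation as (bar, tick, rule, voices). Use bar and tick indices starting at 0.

(1, 0, R2, (0, 1))
(3, 1, R7, (1,))
(5, 0, R1, (0, 1))
(8, 0, R2, (0, 1))

bar 0: v0=F3 v1=F4 downbeat P8
bar 1: v0=A3 v1=A4 downbeat P8
bar 2: v0=F3 v1=F4 downbeat P8
bar 3: v0=D3 v1=B3 downbeat M6
bar 4: v0=F3 v1=D4 downbeat M6
bar 5: v0=E3 v1=E4 downbeat P8
bar 6: v0=G3 v1=E4 downbeat M6
bar 7: v0=E3 v1=C4 downbeat m6
bar 8: v0=F3 v1=F4 downbeat P8
  -> R2 @ bar 1 tick 0 v(0, 1): F3/D4 M6 -> A3/A4 P8 similar
  -> R7 @ bar 3 tick 1 v(1,): B3->F3 leap 6st
  -> R1 @ bar 5 tick 0 v(0, 1): F3/F4 P8 -> E3/E4 P8 similar
  -> R2 @ bar 8 tick 0 v(0, 1): E3/C4 m6 -> F3/F4 P8 similar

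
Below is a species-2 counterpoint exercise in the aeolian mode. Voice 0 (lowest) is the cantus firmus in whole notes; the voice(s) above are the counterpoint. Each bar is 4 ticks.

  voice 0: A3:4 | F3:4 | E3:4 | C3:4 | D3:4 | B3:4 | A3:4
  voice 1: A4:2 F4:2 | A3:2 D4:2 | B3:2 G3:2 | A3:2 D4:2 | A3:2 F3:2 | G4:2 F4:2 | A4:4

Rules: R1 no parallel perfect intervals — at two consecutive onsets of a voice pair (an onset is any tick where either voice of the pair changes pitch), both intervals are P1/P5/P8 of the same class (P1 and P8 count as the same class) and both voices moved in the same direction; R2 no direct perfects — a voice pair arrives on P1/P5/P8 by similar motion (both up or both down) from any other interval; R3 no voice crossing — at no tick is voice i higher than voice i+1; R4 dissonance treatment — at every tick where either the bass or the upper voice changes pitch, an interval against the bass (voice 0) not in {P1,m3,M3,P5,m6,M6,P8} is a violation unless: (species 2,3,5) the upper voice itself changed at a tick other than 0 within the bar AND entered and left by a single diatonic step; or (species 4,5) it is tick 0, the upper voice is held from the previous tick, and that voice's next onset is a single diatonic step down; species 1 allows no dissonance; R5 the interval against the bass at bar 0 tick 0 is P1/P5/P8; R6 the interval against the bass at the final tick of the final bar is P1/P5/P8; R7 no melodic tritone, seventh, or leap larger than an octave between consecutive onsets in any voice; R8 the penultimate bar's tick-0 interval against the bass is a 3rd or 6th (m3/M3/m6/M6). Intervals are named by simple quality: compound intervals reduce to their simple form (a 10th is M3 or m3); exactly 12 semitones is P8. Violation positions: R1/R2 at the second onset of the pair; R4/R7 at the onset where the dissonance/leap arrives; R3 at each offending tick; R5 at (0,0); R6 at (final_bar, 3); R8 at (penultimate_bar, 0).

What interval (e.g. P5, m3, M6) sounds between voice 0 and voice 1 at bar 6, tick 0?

voice 0=A3 voice 1=A4 -> P8

P8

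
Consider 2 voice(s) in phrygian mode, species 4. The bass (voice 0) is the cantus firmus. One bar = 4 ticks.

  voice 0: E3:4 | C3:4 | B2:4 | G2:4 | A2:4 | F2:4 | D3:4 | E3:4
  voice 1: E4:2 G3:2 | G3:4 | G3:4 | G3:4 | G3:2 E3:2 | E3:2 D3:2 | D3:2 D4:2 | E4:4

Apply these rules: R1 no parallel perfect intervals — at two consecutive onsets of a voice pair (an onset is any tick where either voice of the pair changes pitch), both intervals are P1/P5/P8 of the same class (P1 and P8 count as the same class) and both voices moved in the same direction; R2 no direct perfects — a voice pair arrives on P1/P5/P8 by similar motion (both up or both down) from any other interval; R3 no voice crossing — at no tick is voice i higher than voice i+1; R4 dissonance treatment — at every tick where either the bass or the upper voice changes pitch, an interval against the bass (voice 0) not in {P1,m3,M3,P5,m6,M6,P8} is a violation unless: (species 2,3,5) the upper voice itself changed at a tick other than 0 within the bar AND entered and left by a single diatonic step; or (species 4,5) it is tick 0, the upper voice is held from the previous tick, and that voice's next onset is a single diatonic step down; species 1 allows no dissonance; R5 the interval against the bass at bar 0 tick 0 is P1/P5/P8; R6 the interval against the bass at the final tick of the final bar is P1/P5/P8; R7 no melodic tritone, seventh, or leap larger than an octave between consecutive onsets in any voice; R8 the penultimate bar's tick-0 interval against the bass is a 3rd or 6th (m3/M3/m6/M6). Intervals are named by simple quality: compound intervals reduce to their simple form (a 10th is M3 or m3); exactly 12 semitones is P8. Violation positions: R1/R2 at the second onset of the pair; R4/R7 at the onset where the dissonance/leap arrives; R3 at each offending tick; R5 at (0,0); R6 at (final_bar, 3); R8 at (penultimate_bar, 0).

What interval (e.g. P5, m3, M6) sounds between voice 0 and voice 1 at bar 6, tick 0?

voice 0=D3 voice 1=D3 -> P1

P1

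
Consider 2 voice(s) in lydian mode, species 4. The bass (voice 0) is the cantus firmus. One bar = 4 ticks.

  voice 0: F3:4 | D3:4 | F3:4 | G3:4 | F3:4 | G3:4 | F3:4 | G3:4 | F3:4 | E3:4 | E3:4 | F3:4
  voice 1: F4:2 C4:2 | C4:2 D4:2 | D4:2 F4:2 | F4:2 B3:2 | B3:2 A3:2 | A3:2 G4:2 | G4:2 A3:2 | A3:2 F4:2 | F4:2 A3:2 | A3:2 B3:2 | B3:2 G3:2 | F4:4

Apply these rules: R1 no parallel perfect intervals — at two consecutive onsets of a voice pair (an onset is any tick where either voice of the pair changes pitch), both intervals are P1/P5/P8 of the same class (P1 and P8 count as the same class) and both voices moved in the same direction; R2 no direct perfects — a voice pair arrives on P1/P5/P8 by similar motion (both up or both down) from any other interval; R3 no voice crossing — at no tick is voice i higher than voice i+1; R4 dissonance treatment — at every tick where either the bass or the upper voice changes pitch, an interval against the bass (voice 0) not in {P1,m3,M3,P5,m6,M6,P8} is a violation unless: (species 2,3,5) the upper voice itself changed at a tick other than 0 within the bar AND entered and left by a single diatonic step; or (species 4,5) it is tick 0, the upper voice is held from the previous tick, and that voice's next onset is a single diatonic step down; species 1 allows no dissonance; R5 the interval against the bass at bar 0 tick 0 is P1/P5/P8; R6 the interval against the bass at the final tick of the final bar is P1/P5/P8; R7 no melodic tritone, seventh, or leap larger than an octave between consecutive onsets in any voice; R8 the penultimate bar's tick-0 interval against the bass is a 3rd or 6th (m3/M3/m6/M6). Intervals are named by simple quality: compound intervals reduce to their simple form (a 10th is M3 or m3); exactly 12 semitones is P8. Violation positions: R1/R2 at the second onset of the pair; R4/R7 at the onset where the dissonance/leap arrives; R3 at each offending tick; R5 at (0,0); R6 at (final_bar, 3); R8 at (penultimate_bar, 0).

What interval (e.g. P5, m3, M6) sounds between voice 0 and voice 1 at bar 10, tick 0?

voice 0=E3 voice 1=B3 -> P5

P5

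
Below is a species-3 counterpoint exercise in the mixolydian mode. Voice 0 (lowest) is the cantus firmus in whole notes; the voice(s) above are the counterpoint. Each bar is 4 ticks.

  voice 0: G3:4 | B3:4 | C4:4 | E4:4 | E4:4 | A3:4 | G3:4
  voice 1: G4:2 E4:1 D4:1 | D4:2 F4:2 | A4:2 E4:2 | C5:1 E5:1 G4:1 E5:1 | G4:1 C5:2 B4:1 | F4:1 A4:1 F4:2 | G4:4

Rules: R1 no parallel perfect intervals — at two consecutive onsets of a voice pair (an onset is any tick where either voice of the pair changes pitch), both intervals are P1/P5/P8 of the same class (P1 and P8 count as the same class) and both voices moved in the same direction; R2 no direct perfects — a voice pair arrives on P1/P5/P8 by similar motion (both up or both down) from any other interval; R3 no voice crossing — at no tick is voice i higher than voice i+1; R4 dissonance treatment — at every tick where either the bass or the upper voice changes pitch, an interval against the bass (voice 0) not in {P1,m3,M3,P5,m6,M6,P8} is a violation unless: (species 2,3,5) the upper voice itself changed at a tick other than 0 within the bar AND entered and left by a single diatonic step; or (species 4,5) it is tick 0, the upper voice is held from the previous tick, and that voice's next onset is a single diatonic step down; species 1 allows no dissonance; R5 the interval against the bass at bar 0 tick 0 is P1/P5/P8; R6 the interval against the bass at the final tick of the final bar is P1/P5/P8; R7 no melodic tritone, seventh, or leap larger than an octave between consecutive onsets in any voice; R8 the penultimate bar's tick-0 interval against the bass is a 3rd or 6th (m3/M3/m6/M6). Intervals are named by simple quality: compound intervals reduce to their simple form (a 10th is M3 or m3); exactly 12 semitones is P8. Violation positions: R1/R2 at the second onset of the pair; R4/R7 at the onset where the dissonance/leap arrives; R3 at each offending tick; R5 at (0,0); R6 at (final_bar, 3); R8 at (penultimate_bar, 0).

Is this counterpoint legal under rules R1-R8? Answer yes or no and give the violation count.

bar 0: v0=G3 v1=G4 (P8)
bar 1: v0=B3 v1=D4 (m3)
bar 2: v0=C4 v1=A4 (M6)
bar 3: v0=E4 v1=C5 (m6)
bar 4: v0=E4 v1=G4 (m3)
bar 5: v0=A3 v1=F4 (m6)
bar 6: v0=G3 v1=G4 (P8)
  R4 @ bar1.2: B3/F4 TT untreated
  R7 @ bar5.0: B4->F4 leap 6st

No (2 violations)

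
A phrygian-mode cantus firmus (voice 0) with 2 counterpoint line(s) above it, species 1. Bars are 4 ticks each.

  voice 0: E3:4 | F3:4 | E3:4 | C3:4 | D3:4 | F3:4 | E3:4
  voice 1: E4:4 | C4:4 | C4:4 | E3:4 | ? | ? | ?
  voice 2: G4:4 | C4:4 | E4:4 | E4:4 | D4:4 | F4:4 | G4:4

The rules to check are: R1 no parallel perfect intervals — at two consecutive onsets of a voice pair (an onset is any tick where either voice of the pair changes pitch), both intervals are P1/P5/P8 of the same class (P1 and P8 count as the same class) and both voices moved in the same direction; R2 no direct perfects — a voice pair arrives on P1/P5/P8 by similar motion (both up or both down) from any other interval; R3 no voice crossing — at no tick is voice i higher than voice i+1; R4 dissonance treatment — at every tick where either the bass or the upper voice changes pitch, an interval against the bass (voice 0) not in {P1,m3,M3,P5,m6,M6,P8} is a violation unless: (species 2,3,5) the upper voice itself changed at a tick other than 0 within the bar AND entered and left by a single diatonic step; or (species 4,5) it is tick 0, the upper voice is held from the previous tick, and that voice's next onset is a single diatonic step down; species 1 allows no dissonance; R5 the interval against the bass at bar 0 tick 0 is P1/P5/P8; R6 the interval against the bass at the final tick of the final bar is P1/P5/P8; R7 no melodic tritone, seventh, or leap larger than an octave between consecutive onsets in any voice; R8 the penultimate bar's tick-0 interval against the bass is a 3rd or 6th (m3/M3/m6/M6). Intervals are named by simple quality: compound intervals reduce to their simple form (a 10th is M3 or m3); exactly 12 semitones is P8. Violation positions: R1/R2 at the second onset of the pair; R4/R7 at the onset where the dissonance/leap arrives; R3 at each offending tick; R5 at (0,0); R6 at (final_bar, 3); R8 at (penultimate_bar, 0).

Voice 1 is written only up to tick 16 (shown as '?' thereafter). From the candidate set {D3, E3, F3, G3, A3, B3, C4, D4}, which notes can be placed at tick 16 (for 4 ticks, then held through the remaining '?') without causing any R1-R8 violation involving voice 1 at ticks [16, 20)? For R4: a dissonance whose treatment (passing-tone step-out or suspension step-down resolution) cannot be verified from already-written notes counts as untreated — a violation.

D3: violates R1
E3: violates R4
F3: legal
G3: violates R4
A3: violates R2
B3: legal
C4: violates R4
D4: violates R2,R7

{B3, F3}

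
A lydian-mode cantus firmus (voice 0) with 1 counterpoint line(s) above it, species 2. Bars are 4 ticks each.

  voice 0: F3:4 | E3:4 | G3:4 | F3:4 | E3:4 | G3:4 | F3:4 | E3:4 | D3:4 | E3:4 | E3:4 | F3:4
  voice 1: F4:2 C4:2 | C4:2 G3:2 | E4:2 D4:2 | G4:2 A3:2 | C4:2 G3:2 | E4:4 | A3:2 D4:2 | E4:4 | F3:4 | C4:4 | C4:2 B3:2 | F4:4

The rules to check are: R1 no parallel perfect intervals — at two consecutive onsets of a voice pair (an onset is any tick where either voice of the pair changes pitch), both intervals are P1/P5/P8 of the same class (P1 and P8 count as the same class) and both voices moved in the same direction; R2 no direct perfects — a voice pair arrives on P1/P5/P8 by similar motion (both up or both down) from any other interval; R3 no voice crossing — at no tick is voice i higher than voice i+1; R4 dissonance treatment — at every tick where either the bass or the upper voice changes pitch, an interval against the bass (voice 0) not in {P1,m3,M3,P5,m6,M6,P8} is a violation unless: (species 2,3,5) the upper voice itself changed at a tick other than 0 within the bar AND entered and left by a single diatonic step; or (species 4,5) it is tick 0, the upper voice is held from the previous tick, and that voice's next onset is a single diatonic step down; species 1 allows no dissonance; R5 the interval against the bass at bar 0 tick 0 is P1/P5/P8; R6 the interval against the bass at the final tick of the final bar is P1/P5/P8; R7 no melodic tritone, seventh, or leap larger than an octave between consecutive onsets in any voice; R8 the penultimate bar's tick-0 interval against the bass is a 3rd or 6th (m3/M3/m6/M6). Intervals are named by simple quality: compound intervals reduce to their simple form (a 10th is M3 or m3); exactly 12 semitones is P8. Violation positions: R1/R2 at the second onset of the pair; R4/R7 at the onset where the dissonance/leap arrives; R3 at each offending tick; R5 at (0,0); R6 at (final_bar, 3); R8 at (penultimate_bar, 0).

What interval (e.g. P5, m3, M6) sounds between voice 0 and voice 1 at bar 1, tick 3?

voice 0=E3 voice 1=G3 -> m3

m3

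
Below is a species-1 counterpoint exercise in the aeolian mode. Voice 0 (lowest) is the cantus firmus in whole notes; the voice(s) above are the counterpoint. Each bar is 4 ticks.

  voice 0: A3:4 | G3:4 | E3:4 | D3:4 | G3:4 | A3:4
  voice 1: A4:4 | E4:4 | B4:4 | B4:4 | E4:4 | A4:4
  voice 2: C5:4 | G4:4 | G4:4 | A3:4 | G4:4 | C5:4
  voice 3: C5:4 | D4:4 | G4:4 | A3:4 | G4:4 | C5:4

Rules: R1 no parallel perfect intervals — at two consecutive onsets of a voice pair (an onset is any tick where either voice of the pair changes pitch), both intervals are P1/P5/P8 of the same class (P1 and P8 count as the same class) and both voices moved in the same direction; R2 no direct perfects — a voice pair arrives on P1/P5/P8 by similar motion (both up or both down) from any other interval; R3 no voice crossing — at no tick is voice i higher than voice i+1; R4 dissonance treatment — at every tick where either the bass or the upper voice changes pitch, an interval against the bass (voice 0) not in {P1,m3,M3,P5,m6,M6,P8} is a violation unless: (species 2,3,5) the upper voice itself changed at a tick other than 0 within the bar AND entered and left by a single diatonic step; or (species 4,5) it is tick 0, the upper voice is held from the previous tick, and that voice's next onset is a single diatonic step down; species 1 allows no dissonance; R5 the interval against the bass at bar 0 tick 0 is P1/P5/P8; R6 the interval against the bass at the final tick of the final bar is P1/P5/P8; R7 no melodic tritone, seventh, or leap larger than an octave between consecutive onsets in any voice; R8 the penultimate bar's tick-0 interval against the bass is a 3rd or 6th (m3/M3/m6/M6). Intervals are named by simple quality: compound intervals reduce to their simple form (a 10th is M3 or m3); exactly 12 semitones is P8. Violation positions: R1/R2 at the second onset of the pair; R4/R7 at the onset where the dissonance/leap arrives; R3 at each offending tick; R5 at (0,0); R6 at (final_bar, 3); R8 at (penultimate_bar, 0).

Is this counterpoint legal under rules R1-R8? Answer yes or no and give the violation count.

No (33 violations)

bar 0: v0=A3 v1=A4 v2=C5 v3=C5 (m3)
bar 1: v0=G3 v1=E4 v2=G4 v3=D4 (P5)
bar 2: v0=E3 v1=B4 v2=G4 v3=G4 (m3)
bar 3: v0=D3 v1=B4 v2=A3 v3=A3 (P5)
bar 4: v0=G3 v1=E4 v2=G4 v3=G4 (P8)
bar 5: v0=A3 v1=A4 v2=C5 v3=C5 (m3)
  R5 @ bar0.0: opens on m3
  R5 @ bar0.0: opens on m3
  R2 @ bar1.0: A3/C5 m3 -> G3/G4 P8 similar
  R2 @ bar1.0: A3/C5 m3 -> G3/D4 P5 similar
  R3 @ bar1.0: G4 above D4
  R7 @ bar1.0: C5->D4 leap 10st
  R3 @ bar1.1: G4 above D4
  R3 @ bar1.2: G4 above D4
  R3 @ bar1.3: G4 above D4
  R3 @ bar2.0: B4 above G4
  R3 @ bar2.1: B4 above G4
  R3 @ bar2.2: B4 above G4
  R3 @ bar2.3: B4 above G4
  R1 @ bar3.0: G4/G4 P1 -> A3/A3 P1 similar
  R2 @ bar3.0: E3/G4 m3 -> D3/A3 P5 similar
  R2 @ bar3.0: E3/G4 m3 -> D3/A3 P5 similar
  R3 @ bar3.0: B4 above A3
  R7 @ bar3.0: G4->A3 leap 10st
  R7 @ bar3.0: G4->A3 leap 10st
  R3 @ bar3.1: B4 above A3
  R3 @ bar3.2: B4 above A3
  R3 @ bar3.3: B4 above A3
  R1 @ bar4.0: A3/A3 P1 -> G4/G4 P1 similar
  R2 @ bar4.0: D3/A3 P5 -> G3/G4 P8 similar
  R2 @ bar4.0: D3/A3 P5 -> G3/G4 P8 similar
  R7 @ bar4.0: A3->G4 leap 10st
  R7 @ bar4.0: A3->G4 leap 10st
  R8 @ bar4.0: penult P8 not 3rd/6th
  R8 @ bar4.0: penult P8 not 3rd/6th
  R1 @ bar5.0: G4/G4 P1 -> C5/C5 P1 similar
  R2 @ bar5.0: G3/E4 M6 -> A3/A4 P8 similar
  R6 @ bar5.3: closes on m3
  R6 @ bar5.3: closes on m3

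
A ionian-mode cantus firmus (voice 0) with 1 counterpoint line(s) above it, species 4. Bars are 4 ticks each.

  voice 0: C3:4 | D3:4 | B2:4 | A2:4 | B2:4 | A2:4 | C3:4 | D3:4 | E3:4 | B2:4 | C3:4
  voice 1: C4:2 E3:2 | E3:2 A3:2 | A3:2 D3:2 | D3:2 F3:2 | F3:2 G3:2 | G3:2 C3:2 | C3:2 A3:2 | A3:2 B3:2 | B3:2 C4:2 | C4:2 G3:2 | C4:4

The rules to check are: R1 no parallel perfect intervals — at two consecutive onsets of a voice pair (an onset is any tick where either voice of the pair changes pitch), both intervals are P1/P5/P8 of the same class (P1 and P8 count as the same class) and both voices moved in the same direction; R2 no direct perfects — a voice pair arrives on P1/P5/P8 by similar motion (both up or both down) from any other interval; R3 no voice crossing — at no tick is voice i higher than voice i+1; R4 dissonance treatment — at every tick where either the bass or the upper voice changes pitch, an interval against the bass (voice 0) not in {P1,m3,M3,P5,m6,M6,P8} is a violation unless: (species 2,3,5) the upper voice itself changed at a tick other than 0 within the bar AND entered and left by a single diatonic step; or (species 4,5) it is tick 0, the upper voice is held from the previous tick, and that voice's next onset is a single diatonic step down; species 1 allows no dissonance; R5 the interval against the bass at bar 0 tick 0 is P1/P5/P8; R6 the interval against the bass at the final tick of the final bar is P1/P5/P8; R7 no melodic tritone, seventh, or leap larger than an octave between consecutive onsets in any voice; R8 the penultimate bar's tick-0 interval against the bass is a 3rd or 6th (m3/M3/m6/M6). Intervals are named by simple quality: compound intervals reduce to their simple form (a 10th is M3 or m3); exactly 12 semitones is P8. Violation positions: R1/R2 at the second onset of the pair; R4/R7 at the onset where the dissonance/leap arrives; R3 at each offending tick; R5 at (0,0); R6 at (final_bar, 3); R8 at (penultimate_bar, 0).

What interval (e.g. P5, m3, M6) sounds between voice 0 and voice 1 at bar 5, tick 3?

m3

voice 0=A2 voice 1=C3 -> m3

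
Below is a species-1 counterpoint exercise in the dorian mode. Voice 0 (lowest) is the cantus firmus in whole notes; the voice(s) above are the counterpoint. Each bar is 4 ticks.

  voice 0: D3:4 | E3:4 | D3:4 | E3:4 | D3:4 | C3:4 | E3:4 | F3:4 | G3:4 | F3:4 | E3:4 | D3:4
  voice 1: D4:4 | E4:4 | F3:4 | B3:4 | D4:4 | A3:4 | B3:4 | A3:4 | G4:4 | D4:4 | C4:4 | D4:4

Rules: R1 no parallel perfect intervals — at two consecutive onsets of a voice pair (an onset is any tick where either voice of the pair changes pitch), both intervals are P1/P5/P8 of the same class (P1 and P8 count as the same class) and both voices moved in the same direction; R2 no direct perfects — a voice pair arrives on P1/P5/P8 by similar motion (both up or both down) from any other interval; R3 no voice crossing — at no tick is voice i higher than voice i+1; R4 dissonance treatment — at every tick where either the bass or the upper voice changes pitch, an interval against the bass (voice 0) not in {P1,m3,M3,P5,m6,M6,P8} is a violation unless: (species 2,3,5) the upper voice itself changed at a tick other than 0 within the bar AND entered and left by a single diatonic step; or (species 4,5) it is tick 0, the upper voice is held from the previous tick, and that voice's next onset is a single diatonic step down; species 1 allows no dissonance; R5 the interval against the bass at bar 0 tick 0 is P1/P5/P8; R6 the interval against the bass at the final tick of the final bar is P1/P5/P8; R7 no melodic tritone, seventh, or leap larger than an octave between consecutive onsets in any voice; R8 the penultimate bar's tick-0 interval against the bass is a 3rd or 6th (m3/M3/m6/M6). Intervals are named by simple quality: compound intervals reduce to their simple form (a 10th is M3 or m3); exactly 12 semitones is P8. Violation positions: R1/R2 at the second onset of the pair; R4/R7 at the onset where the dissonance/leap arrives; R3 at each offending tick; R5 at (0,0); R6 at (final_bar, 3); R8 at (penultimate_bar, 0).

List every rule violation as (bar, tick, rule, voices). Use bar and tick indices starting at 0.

bar 0: v0=D3 v1=D4 downbeat P8
bar 1: v0=E3 v1=E4 downbeat P8
bar 2: v0=D3 v1=F3 downbeat m3
bar 3: v0=E3 v1=B3 downbeat P5
bar 4: v0=D3 v1=D4 downbeat P8
bar 5: v0=C3 v1=A3 downbeat M6
bar 6: v0=E3 v1=B3 downbeat P5
bar 7: v0=F3 v1=A3 downbeat M3
bar 8: v0=G3 v1=G4 downbeat P8
bar 9: v0=F3 v1=D4 downbeat M6
bar 10: v0=E3 v1=C4 downbeat m6
bar 11: v0=D3 v1=D4 downbeat P8
  -> R1 @ bar 1 tick 0 v(0, 1): D3/D4 P8 -> E3/E4 P8 similar
  -> R7 @ bar 2 tick 0 v(1,): E4->F3 leap 11st
  -> R2 @ bar 3 tick 0 v(0, 1): D3/F3 m3 -> E3/B3 P5 similar
  -> R7 @ bar 3 tick 0 v(1,): F3->B3 leap 6st
  -> R2 @ bar 6 tick 0 v(0, 1): C3/A3 M6 -> E3/B3 P5 similar
  -> R2 @ bar 8 tick 0 v(0, 1): F3/A3 M3 -> G3/G4 P8 similar
  -> R7 @ bar 8 tick 0 v(1,): A3->G4 leap 10st

(1, 0, R1, (0, 1))
(2, 0, R7, (1,))
(3, 0, R2, (0, 1))
(3, 0, R7, (1,))
(6, 0, R2, (0, 1))
(8, 0, R2, (0, 1))
(8, 0, R7, (1,))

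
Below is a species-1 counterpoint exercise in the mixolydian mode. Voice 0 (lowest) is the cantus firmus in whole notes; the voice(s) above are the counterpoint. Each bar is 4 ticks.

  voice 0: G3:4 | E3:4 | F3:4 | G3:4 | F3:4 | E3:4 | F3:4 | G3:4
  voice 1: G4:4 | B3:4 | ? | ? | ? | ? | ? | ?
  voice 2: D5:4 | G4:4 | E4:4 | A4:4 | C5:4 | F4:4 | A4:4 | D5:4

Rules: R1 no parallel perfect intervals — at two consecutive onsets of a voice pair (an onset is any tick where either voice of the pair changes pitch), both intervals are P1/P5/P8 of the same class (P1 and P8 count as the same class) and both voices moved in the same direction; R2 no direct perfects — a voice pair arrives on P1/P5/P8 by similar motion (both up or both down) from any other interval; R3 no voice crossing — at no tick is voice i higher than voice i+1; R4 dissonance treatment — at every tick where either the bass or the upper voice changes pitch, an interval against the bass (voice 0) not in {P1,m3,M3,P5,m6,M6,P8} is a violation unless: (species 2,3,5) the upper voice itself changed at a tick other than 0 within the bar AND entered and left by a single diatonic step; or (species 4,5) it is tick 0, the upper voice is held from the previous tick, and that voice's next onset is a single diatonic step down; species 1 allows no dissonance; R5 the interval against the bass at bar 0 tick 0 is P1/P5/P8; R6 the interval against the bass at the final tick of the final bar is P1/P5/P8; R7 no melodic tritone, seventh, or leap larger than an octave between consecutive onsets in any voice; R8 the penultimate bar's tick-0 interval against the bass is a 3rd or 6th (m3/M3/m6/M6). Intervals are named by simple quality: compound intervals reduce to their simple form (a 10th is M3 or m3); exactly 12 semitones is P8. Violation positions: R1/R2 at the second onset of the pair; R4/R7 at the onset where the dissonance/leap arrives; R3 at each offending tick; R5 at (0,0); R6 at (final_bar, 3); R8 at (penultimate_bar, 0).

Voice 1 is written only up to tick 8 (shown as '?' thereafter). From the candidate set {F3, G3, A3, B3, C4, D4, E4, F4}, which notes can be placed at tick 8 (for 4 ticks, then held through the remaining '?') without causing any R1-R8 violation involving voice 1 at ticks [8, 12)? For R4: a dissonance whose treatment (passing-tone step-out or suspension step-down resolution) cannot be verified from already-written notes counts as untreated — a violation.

{D4}

F3: violates R7
G3: violates R4
A3: violates R2
B3: violates R4
C4: violates R1
D4: legal
E4: violates R4
F4: violates R2,R3,R7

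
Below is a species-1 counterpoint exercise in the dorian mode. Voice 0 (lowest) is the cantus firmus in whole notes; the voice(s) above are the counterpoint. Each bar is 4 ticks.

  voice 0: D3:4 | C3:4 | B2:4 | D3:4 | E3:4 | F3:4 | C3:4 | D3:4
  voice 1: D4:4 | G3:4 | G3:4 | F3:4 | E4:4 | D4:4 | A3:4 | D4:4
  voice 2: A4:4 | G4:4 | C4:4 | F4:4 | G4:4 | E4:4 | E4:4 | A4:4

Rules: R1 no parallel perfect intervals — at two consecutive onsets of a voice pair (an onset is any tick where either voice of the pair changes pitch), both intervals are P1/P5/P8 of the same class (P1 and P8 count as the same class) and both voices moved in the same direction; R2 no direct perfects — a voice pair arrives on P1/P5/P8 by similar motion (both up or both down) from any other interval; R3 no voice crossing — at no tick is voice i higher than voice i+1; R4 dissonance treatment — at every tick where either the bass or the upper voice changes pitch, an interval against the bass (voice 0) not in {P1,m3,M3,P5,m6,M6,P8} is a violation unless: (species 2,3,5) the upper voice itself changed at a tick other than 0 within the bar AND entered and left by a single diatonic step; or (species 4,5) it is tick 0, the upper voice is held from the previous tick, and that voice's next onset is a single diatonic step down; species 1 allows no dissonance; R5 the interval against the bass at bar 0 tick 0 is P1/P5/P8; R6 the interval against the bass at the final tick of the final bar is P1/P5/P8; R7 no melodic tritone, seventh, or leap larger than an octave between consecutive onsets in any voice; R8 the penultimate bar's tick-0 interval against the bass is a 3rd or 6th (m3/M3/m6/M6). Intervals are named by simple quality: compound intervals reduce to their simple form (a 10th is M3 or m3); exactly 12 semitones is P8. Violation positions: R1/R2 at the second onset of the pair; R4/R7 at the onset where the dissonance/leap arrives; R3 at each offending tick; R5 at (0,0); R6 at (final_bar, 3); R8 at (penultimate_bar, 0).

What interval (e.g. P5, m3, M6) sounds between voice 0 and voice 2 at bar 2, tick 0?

voice 0=B2 voice 2=C4 -> m2

m2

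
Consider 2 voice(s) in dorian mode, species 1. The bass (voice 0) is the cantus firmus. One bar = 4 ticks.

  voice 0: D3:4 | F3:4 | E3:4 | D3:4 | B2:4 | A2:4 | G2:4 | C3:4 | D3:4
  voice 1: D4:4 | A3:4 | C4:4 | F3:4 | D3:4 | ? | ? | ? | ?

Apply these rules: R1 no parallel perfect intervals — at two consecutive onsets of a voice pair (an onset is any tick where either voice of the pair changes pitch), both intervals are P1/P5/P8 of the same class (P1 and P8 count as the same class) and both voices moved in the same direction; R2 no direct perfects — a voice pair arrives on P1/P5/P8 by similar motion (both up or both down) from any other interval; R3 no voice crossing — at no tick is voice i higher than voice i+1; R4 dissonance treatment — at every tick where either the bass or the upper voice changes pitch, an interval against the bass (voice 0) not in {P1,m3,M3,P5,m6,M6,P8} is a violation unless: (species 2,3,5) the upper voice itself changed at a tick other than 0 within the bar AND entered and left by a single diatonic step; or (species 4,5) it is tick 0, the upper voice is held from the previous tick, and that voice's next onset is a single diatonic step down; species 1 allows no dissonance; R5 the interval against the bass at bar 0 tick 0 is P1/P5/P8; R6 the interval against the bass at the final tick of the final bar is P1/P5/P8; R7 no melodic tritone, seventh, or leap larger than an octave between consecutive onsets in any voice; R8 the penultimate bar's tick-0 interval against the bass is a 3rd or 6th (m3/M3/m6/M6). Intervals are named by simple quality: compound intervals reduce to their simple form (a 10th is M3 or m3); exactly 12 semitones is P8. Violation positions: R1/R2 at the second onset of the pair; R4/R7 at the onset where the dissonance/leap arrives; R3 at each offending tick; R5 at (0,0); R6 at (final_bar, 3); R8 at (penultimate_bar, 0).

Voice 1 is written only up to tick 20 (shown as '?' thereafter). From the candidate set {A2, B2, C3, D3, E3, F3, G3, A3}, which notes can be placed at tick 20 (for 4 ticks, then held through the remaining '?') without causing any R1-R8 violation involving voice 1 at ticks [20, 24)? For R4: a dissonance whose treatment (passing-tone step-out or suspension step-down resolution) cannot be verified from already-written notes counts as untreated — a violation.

A2: violates R2
B2: violates R4
C3: legal
D3: violates R4
E3: legal
F3: legal
G3: violates R4
A3: legal

{A3, C3, E3, F3}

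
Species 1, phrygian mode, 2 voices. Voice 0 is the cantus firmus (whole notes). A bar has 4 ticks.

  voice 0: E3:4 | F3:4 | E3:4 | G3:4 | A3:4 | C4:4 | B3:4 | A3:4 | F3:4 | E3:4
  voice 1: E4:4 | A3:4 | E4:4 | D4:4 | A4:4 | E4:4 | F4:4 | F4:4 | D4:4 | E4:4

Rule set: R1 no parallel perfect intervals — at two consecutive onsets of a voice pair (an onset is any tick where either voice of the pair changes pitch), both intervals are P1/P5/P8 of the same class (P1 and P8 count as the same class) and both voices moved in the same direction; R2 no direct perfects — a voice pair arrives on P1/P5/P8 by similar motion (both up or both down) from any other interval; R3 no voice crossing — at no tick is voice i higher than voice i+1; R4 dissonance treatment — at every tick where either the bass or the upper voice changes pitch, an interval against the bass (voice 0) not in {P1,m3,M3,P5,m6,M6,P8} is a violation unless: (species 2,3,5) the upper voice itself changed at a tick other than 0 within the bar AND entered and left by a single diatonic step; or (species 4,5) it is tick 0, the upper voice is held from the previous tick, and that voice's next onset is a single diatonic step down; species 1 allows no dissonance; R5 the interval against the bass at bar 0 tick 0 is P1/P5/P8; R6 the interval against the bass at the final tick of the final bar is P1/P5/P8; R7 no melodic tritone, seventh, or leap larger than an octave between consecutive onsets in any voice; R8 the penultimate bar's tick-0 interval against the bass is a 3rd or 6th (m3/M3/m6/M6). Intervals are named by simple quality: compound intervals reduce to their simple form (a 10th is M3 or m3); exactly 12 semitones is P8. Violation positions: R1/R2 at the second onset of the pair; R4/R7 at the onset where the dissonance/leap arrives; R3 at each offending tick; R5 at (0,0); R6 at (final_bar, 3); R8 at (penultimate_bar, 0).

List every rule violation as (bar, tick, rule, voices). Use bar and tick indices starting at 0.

bar 0: v0=E3 v1=E4 downbeat P8
bar 1: v0=F3 v1=A3 downbeat M3
bar 2: v0=E3 v1=E4 downbeat P8
bar 3: v0=G3 v1=D4 downbeat P5
bar 4: v0=A3 v1=A4 downbeat P8
bar 5: v0=C4 v1=E4 downbeat M3
bar 6: v0=B3 v1=F4 downbeat TT
bar 7: v0=A3 v1=F4 downbeat m6
bar 8: v0=F3 v1=D4 downbeat M6
bar 9: v0=E3 v1=E4 downbeat P8
  -> R2 @ bar 4 tick 0 v(0, 1): G3/D4 P5 -> A3/A4 P8 similar
  -> R4 @ bar 6 tick 0 v(0, 1): B3/F4 TT untreated

(4, 0, R2, (0, 1))
(6, 0, R4, (0, 1))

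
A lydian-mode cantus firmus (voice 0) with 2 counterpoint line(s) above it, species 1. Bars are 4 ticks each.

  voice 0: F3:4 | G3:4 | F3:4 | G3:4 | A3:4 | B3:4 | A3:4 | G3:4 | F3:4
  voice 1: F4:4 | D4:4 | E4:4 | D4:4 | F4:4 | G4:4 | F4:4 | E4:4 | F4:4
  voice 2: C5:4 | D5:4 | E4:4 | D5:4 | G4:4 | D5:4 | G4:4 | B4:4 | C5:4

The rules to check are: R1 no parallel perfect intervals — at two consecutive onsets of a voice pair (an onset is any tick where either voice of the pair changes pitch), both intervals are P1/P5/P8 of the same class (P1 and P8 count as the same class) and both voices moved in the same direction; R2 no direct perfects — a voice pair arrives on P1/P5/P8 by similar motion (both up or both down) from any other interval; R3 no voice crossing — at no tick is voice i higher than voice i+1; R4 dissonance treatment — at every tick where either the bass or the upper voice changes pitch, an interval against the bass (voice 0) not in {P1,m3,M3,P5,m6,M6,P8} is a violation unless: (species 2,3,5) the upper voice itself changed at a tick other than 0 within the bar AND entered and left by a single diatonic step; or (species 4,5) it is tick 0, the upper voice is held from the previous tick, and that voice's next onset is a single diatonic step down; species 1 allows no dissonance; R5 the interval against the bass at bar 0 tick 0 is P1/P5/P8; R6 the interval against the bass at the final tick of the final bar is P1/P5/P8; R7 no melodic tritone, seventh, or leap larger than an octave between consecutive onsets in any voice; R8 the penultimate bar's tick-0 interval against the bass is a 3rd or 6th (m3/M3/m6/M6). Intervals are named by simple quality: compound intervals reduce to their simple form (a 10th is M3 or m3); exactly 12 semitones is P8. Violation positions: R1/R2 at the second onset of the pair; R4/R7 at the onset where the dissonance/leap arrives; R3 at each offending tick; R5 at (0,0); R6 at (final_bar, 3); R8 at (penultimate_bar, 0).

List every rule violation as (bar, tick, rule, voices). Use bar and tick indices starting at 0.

bar 0: v0=F3 v1=F4 v2=C5 downbeat P5
bar 1: v0=G3 v1=D4 v2=D5 downbeat P5
bar 2: v0=F3 v1=E4 v2=E4 downbeat M7
bar 3: v0=G3 v1=D4 v2=D5 downbeat P5
bar 4: v0=A3 v1=F4 v2=G4 downbeat m7
bar 5: v0=B3 v1=G4 v2=D5 downbeat m3
bar 6: v0=A3 v1=F4 v2=G4 downbeat m7
bar 7: v0=G3 v1=E4 v2=B4 downbeat M3
bar 8: v0=F3 v1=F4 v2=C5 downbeat P5
  -> R1 @ bar 1 tick 0 v(0, 2): F3/C5 P5 -> G3/D5 P5 similar
  -> R4 @ bar 2 tick 0 v(0, 1): F3/E4 M7 untreated
  -> R4 @ bar 2 tick 0 v(0, 2): F3/E4 M7 untreated
  -> R7 @ bar 2 tick 0 v(2,): D5->E4 leap 10st
  -> R2 @ bar 3 tick 0 v(0, 2): F3/E4 M7 -> G3/D5 P5 similar
  -> R7 @ bar 3 tick 0 v(2,): E4->D5 leap 10st
  -> R4 @ bar 4 tick 0 v(0, 2): A3/G4 m7 untreated
  -> R2 @ bar 5 tick 0 v(1, 2): F4/G4 M2 -> G4/D5 P5 similar
  -> R4 @ bar 6 tick 0 v(0, 2): A3/G4 m7 untreated
  -> R1 @ bar 8 tick 0 v(1, 2): E4/B4 P5 -> F4/C5 P5 similar

(1, 0, R1, (0, 2))
(2, 0, R4, (0, 1))
(2, 0, R4, (0, 2))
(2, 0, R7, (2,))
(3, 0, R2, (0, 2))
(3, 0, R7, (2,))
(4, 0, R4, (0, 2))
(5, 0, R2, (1, 2))
(6, 0, R4, (0, 2))
(8, 0, R1, (1, 2))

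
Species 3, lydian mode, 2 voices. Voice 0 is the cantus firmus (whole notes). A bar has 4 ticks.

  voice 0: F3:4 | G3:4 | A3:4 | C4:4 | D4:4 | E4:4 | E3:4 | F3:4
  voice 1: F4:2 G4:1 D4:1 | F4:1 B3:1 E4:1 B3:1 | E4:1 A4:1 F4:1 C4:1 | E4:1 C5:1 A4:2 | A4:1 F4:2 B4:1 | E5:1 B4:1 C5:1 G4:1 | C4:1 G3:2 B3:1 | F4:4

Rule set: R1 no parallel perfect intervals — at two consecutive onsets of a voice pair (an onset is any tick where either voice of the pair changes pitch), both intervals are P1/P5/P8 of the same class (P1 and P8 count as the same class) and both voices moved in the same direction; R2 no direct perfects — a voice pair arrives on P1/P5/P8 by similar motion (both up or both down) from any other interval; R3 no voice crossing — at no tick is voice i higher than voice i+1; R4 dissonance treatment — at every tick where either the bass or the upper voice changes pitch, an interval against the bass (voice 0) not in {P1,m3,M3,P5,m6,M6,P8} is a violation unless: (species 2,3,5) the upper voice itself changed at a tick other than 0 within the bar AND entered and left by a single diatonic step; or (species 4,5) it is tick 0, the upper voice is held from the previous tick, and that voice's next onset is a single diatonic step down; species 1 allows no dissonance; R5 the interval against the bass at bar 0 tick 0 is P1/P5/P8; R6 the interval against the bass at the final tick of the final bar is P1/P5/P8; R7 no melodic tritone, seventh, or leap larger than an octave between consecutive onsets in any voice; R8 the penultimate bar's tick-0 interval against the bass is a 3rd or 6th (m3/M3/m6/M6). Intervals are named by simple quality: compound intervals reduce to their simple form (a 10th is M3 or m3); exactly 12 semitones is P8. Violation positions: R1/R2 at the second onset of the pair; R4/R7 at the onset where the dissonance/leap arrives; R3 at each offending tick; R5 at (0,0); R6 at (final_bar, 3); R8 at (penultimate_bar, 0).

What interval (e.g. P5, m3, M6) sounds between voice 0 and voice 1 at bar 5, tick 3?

m3

voice 0=E4 voice 1=G4 -> m3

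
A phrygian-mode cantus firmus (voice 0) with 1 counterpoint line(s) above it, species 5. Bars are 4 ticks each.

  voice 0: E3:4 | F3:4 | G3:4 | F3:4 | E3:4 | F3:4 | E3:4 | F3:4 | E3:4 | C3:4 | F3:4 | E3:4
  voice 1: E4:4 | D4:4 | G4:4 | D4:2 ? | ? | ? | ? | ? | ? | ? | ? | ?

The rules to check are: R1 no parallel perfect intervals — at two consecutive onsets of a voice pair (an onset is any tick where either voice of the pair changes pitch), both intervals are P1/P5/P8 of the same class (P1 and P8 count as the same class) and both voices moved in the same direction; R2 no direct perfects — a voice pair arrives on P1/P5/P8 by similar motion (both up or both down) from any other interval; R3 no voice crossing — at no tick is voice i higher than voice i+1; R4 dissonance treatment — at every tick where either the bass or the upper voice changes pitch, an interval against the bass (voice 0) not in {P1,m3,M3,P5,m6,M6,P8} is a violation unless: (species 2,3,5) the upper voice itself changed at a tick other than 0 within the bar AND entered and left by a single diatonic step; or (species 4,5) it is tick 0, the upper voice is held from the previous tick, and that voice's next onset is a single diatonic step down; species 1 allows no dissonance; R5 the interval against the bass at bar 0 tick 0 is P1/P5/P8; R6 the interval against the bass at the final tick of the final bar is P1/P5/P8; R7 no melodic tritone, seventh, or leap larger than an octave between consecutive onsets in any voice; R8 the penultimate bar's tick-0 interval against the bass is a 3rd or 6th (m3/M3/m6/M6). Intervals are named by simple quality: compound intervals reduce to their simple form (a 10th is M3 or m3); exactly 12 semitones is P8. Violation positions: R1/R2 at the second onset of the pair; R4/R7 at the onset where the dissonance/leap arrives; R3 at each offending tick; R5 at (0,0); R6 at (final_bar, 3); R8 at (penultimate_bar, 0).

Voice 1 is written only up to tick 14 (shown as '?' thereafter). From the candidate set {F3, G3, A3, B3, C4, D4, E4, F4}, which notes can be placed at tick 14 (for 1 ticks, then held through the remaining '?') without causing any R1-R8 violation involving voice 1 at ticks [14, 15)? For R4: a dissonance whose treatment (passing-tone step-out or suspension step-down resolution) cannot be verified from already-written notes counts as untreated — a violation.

{A3, C4, D4, F3, F4}

F3: legal
G3: violates R4
A3: legal
B3: violates R4
C4: legal
D4: legal
E4: violates R4
F4: legal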